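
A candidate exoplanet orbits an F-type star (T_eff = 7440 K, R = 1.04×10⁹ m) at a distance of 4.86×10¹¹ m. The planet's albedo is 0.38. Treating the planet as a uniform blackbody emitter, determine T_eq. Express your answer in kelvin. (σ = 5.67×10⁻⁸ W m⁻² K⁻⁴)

L = 4πR_⋆²σT_⋆⁴ = 4π(1.04×10⁹)² × 5.67×10⁻⁸ × (7440)⁴ = 2.36×10²⁷ W.
S = L/(4πd²) = 796 W m⁻².
Energy balance: absorbed = emitted ⇒ πR²·S(1−A) = 4πR²·σT_eq⁴, so T_eq⁴ = S(1−A)/(4σ).
T_eq = [796 × 0.62 / (4 × 5.67×10⁻⁸)]^(1/4) = (2.17×10⁹)^(1/4) = 216 K.

T_eq ≈ 216 K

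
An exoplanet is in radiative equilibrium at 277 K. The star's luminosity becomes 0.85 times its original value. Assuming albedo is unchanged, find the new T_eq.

T_eq ≈ 266 K

T_eq ∝ L^(1/4) · d^(−1/2).
T′ = 277 × 0.85^(1/4) = 266 K.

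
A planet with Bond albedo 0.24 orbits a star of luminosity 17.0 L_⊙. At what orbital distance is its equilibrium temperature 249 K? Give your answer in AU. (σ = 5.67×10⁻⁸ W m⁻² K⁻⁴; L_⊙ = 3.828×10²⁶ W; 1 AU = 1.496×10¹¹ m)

L = 17.0 × 3.828×10²⁶ = 6.51×10²⁷ W.
From T_eq⁴ = L(1−A)/(16πσd²): d = √[L(1−A)/(16πσT_eq⁴)].
d = √[6.51×10²⁷ × 0.76 / (16π × 5.67×10⁻⁸ × (249)⁴)] = 6.72×10¹¹ m = 4.49 AU.

d ≈ 4.49 AU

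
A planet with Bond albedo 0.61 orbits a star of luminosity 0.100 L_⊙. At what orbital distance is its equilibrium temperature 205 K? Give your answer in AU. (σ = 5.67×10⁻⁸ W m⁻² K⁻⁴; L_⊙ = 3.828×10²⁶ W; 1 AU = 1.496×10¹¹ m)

d ≈ 0.364 AU

L = 0.100 × 3.828×10²⁶ = 3.83×10²⁵ W.
From T_eq⁴ = L(1−A)/(16πσd²): d = √[L(1−A)/(16πσT_eq⁴)].
d = √[3.83×10²⁵ × 0.39 / (16π × 5.67×10⁻⁸ × (205)⁴)] = 5.45×10¹⁰ m = 0.364 AU.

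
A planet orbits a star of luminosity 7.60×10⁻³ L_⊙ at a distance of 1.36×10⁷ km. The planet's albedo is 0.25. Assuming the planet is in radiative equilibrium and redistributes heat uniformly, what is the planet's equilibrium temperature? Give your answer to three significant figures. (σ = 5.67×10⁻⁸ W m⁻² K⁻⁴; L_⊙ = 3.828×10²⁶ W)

d = 1.36×10⁷ km = 1.36×10¹⁰ m.
L = 7.60×10⁻³ × 3.828×10²⁶ = 2.91×10²⁴ W.
Flux: S = L/(4πd²) = 2.91×10²⁴/(4π×(1.36×10¹⁰)²) = 1250 W m⁻².
Energy balance: absorbed = emitted ⇒ πR²·S(1−A) = 4πR²·σT_eq⁴, so T_eq⁴ = S(1−A)/(4σ).
T_eq = [1250 × 0.75 / (4 × 5.67×10⁻⁸)]^(1/4) = (4.14×10⁹)^(1/4) = 254 K.

T_eq ≈ 254 K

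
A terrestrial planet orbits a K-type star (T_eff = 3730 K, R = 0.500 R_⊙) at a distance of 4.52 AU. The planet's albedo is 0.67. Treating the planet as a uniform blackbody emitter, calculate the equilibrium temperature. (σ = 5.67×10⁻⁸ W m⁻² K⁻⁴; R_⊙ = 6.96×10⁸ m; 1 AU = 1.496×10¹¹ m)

T_eq ≈ 45.3 K

R_⋆ = 0.500 × 6.96×10⁸ = 3.48×10⁸ m.
d = 4.52 AU = 6.76×10¹¹ m.
L = 4πR_⋆²σT_⋆⁴ = 4π(3.48×10⁸)² × 5.67×10⁻⁸ × (3730)⁴ = 1.67×10²⁵ W.
S = L/(4πd²) = 2.91 W m⁻².
Energy balance: absorbed = emitted ⇒ πR²·S(1−A) = 4πR²·σT_eq⁴, so T_eq⁴ = S(1−A)/(4σ).
T_eq = [2.91 × 0.33 / (4 × 5.67×10⁻⁸)]^(1/4) = (4.23×10⁶)^(1/4) = 45.3 K.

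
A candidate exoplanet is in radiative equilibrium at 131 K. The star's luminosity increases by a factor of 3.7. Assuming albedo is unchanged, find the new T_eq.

T_eq ∝ L^(1/4) · d^(−1/2).
T′ = 131 × 3.7^(1/4) = 182 K.

T_eq ≈ 182 K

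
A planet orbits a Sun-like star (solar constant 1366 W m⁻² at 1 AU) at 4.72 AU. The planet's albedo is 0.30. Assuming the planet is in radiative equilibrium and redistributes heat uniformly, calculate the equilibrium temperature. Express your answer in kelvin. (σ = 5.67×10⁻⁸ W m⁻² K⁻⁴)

Flux at 4.72 AU: S = 1366/4.72² = 61.3 W m⁻².
Energy balance: absorbed = emitted ⇒ πR²·S(1−A) = 4πR²·σT_eq⁴, so T_eq⁴ = S(1−A)/(4σ).
T_eq = [61.3 × 0.70 / (4 × 5.67×10⁻⁸)]^(1/4) = (1.89×10⁸)^(1/4) = 117 K.

T_eq ≈ 117 K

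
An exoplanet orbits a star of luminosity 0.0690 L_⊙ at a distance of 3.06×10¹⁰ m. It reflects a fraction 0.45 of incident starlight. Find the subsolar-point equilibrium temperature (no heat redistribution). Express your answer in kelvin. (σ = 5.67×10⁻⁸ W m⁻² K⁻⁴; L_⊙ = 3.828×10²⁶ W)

L = 0.0690 × 3.828×10²⁶ = 2.64×10²⁵ W.
Flux: S = L/(4πd²) = 2.64×10²⁵/(4π×(3.06×10¹⁰)²) = 2240 W m⁻².
At the subsolar point the surface absorbs S(1−A) and emits σT⁴ per unit area — no factor of 4, since only the local patch is in balance.
T = [2240 × 0.55 / 5.67×10⁻⁸]^(1/4) = (2.18×10¹⁰)^(1/4) = 384 K.

T_ss ≈ 384 K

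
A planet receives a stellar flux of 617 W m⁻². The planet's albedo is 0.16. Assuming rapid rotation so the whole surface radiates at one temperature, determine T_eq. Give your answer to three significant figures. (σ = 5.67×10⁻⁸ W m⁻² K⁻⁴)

Energy balance: absorbed = emitted ⇒ πR²·S(1−A) = 4πR²·σT_eq⁴, so T_eq⁴ = S(1−A)/(4σ).
T_eq = [617 × 0.84 / (4 × 5.67×10⁻⁸)]^(1/4) = (2.29×10⁹)^(1/4) = 219 K.

T_eq ≈ 219 K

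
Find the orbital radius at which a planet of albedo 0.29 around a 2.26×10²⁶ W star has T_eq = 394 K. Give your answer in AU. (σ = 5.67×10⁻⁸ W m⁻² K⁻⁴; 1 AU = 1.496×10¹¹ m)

d ≈ 0.323 AU

From T_eq⁴ = L(1−A)/(16πσd²): d = √[L(1−A)/(16πσT_eq⁴)].
d = √[2.26×10²⁶ × 0.71 / (16π × 5.67×10⁻⁸ × (394)⁴)] = 4.83×10¹⁰ m = 0.323 AU.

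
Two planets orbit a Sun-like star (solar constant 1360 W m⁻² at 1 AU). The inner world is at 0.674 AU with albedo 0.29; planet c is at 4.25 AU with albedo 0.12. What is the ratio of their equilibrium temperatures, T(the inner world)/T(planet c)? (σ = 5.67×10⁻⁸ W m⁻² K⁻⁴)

T_eq = [S₀(1−A)/(4σd²)]^(1/4), so T ∝ (1−A)^(1/4) / √d.
T₁ = [1360×0.71/(4×5.67×10⁻⁸×0.674²)]^(1/4) = 311.14 K.
T₂ = [1360×0.88/(4×5.67×10⁻⁸×4.25²)]^(1/4) = 130.74 K.

T₁/T₂ ≈ 2.380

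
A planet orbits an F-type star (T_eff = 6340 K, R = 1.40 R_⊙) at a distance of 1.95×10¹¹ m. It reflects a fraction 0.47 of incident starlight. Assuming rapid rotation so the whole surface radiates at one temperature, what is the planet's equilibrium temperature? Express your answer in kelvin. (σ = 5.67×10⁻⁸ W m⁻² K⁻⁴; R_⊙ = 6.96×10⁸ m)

R_⋆ = 1.40 × 6.96×10⁸ = 9.74×10⁸ m.
L = 4πR_⋆²σT_⋆⁴ = 4π(9.74×10⁸)² × 5.67×10⁻⁸ × (6340)⁴ = 1.09×10²⁷ W.
S = L/(4πd²) = 2290 W m⁻².
Energy balance: absorbed = emitted ⇒ πR²·S(1−A) = 4πR²·σT_eq⁴, so T_eq⁴ = S(1−A)/(4σ).
T_eq = [2290 × 0.53 / (4 × 5.67×10⁻⁸)]^(1/4) = (5.35×10⁹)^(1/4) = 270 K.

T_eq ≈ 270 K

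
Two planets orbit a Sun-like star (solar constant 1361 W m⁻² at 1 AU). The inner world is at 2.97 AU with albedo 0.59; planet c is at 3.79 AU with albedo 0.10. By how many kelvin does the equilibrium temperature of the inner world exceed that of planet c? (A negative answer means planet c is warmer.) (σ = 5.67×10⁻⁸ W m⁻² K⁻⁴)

ΔT ≈ -10.0 K

T_eq = [S₀(1−A)/(4σd²)]^(1/4), so T ∝ (1−A)^(1/4) / √d.
T₁ = [1361×0.41/(4×5.67×10⁻⁸×2.97²)]^(1/4) = 129.23 K.
T₂ = [1361×0.90/(4×5.67×10⁻⁸×3.79²)]^(1/4) = 139.25 K.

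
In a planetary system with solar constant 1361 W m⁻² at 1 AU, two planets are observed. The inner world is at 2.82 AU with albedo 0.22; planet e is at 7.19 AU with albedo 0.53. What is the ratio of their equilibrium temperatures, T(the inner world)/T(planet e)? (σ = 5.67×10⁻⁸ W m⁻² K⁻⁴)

T₁/T₂ ≈ 1.812

T_eq = [S₀(1−A)/(4σd²)]^(1/4), so T ∝ (1−A)^(1/4) / √d.
T₁ = [1361×0.78/(4×5.67×10⁻⁸×2.82²)]^(1/4) = 155.76 K.
T₂ = [1361×0.47/(4×5.67×10⁻⁸×7.19²)]^(1/4) = 85.94 K.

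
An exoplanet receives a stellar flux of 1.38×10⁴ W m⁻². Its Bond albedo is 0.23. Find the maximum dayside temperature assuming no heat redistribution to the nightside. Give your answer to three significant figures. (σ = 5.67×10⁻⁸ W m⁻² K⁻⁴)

T_ss ≈ 658 K

With no redistribution each surface element balances locally: S(1−A) = σT⁴.
T = [1.38×10⁴ × 0.77 / 5.67×10⁻⁸]^(1/4) = (1.87×10¹¹)^(1/4) = 658 K.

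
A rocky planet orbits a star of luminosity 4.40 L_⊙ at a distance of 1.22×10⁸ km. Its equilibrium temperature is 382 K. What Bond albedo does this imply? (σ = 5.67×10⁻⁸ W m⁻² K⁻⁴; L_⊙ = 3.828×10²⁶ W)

A ≈ 0.46

d = 1.22×10⁸ km = 1.22×10¹¹ m.
L = 4.40 × 3.828×10²⁶ = 1.68×10²⁷ W.
Flux: S = L/(4πd²) = 1.68×10²⁷/(4π×(1.22×10¹¹)²) = 9010 W m⁻².
From T_eq⁴ = S(1−A)/(4σ): 1−A = 4σT_eq⁴/S.
1−A = 4 × 5.67×10⁻⁸ × (382)⁴ / 9010 = 0.536.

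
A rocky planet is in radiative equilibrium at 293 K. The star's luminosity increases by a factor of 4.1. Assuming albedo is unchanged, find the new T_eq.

T_eq ≈ 417 K

T_eq ∝ L^(1/4) · d^(−1/2).
T′ = 293 × 4.1^(1/4) = 417 K.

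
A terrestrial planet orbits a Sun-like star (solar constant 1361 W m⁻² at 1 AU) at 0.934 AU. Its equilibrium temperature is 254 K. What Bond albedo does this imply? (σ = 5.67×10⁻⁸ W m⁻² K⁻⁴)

A ≈ 0.39

Flux at 0.934 AU: S = 1361/0.934² = 1560 W m⁻².
From T_eq⁴ = S(1−A)/(4σ): 1−A = 4σT_eq⁴/S.
1−A = 4 × 5.67×10⁻⁸ × (254)⁴ / 1560 = 0.605.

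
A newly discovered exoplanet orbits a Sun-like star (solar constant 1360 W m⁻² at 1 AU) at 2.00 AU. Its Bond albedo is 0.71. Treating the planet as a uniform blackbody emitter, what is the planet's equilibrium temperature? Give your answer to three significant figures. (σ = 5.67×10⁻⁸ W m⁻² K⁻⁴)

Flux at 2.00 AU: S = 1360/2.00² = 340 W m⁻².
Energy balance: absorbed = emitted ⇒ πR²·S(1−A) = 4πR²·σT_eq⁴, so T_eq⁴ = S(1−A)/(4σ).
T_eq = [340 × 0.29 / (4 × 5.67×10⁻⁸)]^(1/4) = (4.35×10⁸)^(1/4) = 144 K.

T_eq ≈ 144 K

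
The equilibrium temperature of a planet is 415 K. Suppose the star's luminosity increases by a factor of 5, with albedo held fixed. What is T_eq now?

T_eq ≈ 621 K

T_eq ∝ L^(1/4) · d^(−1/2).
T′ = 415 × 5^(1/4) = 621 K.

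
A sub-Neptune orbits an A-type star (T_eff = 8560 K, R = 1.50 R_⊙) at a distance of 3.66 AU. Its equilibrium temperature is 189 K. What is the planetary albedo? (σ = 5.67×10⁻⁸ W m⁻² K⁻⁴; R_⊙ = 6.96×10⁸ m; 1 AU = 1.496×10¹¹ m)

A ≈ 0.74

R_⋆ = 1.50 × 6.96×10⁸ = 1.04×10⁹ m.
d = 3.66 AU = 5.48×10¹¹ m.
L = 4πR_⋆²σT_⋆⁴ = 4π(1.04×10⁹)² × 5.67×10⁻⁸ × (8560)⁴ = 4.17×10²⁷ W.
S = L/(4πd²) = 1110 W m⁻².
From T_eq⁴ = S(1−A)/(4σ): 1−A = 4σT_eq⁴/S.
1−A = 4 × 5.67×10⁻⁸ × (189)⁴ / 1110 = 0.261.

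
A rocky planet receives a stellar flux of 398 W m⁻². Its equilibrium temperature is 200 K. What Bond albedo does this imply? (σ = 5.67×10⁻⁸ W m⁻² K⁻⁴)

From T_eq⁴ = S(1−A)/(4σ): 1−A = 4σT_eq⁴/S.
1−A = 4 × 5.67×10⁻⁸ × (200)⁴ / 398 = 0.912.

A ≈ 0.09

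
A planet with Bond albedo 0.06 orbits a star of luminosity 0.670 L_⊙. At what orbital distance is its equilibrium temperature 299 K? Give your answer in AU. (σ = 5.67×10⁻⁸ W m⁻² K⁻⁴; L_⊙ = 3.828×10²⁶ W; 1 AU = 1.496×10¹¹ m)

L = 0.670 × 3.828×10²⁶ = 2.56×10²⁶ W.
From T_eq⁴ = L(1−A)/(16πσd²): d = √[L(1−A)/(16πσT_eq⁴)].
d = √[2.56×10²⁶ × 0.94 / (16π × 5.67×10⁻⁸ × (299)⁴)] = 1.03×10¹¹ m = 0.688 AU.

d ≈ 0.688 AU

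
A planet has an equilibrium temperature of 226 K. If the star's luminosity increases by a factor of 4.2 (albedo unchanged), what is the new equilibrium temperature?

T_eq ∝ L^(1/4) · d^(−1/2).
T′ = 226 × 4.2^(1/4) = 324 K.

T_eq ≈ 324 K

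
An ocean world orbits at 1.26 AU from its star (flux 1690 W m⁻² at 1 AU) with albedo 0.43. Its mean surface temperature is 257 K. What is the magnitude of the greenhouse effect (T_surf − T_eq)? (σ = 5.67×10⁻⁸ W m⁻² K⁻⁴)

S = 1690/1.26² = 1064 W m⁻².
T_eq = [S(1−A)/(4σ)]^(1/4) = [1064×0.57/(4×5.67×10⁻⁸)]^(1/4) = 227.4 K.
ΔT = T_surf − T_eq = 257 − 227.4.

ΔT ≈ 29.6 K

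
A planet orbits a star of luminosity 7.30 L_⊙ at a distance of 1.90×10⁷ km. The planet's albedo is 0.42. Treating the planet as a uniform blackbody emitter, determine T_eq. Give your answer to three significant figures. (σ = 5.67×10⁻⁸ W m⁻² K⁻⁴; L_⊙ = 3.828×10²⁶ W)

T_eq ≈ 1120 K

d = 1.90×10⁷ km = 1.90×10¹⁰ m.
L = 7.30 × 3.828×10²⁶ = 2.79×10²⁷ W.
Flux: S = L/(4πd²) = 2.79×10²⁷/(4π×(1.90×10¹⁰)²) = 6.16×10⁵ W m⁻².
Energy balance: absorbed = emitted ⇒ πR²·S(1−A) = 4πR²·σT_eq⁴, so T_eq⁴ = S(1−A)/(4σ).
T_eq = [6.16×10⁵ × 0.58 / (4 × 5.67×10⁻⁸)]^(1/4) = (1.58×10¹²)^(1/4) = 1120 K.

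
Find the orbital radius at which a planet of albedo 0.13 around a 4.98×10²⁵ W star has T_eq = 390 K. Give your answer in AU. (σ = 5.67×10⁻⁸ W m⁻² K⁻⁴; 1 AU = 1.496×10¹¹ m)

d ≈ 0.171 AU

From T_eq⁴ = L(1−A)/(16πσd²): d = √[L(1−A)/(16πσT_eq⁴)].
d = √[4.98×10²⁵ × 0.87 / (16π × 5.67×10⁻⁸ × (390)⁴)] = 2.56×10¹⁰ m = 0.171 AU.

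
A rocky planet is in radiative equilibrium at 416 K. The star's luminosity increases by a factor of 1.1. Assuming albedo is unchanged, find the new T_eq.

T_eq ∝ L^(1/4) · d^(−1/2).
T′ = 416 × 1.1^(1/4) = 426 K.

T_eq ≈ 426 K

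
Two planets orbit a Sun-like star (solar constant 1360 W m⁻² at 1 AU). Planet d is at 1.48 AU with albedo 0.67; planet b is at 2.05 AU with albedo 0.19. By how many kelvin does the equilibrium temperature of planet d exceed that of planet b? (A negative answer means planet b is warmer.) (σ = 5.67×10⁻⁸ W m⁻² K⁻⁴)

ΔT ≈ -11.0 K

T_eq = [S₀(1−A)/(4σd²)]^(1/4), so T ∝ (1−A)^(1/4) / √d.
T₁ = [1360×0.33/(4×5.67×10⁻⁸×1.48²)]^(1/4) = 173.37 K.
T₂ = [1360×0.81/(4×5.67×10⁻⁸×2.05²)]^(1/4) = 184.38 K.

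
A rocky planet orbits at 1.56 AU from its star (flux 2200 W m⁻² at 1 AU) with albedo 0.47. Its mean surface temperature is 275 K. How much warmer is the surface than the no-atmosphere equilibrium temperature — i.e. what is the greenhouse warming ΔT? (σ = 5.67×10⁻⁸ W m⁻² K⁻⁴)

ΔT ≈ 60.6 K

S = 2200/1.56² = 904.0 W m⁻².
T_eq = [S(1−A)/(4σ)]^(1/4) = [904.0×0.53/(4×5.67×10⁻⁸)]^(1/4) = 214.4 K.
ΔT = T_surf − T_eq = 275 − 214.4.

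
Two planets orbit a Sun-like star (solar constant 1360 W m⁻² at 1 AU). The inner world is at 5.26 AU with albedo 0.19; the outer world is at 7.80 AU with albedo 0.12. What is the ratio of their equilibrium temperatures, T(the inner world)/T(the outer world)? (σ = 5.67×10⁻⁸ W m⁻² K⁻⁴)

T_eq = [S₀(1−A)/(4σd²)]^(1/4), so T ∝ (1−A)^(1/4) / √d.
T₁ = [1360×0.81/(4×5.67×10⁻⁸×5.26²)]^(1/4) = 115.11 K.
T₂ = [1360×0.88/(4×5.67×10⁻⁸×7.80²)]^(1/4) = 96.50 K.

T₁/T₂ ≈ 1.193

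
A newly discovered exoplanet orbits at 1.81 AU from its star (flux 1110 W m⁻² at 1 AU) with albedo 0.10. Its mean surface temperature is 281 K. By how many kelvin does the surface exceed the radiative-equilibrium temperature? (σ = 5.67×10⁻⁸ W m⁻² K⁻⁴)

S = 1110/1.81² = 338.8 W m⁻².
T_eq = [S(1−A)/(4σ)]^(1/4) = [338.8×0.90/(4×5.67×10⁻⁸)]^(1/4) = 191.5 K.
ΔT = T_surf − T_eq = 281 − 191.5.

ΔT ≈ 89.5 K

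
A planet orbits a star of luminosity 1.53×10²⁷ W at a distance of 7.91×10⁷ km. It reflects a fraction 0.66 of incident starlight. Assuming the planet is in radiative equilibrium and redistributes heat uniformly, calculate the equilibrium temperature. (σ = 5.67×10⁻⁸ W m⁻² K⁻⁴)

T_eq ≈ 413 K

d = 7.91×10⁷ km = 7.91×10¹⁰ m.
Flux: S = L/(4πd²) = 1.53×10²⁷/(4π×(7.91×10¹⁰)²) = 1.95×10⁴ W m⁻².
Energy balance: absorbed = emitted ⇒ πR²·S(1−A) = 4πR²·σT_eq⁴, so T_eq⁴ = S(1−A)/(4σ).
T_eq = [1.95×10⁴ × 0.34 / (4 × 5.67×10⁻⁸)]^(1/4) = (2.92×10¹⁰)^(1/4) = 413 K.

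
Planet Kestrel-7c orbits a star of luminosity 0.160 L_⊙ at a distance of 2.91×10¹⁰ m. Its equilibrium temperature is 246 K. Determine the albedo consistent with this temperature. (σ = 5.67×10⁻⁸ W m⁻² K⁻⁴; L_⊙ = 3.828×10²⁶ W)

L = 0.160 × 3.828×10²⁶ = 6.12×10²⁵ W.
Flux: S = L/(4πd²) = 6.12×10²⁵/(4π×(2.91×10¹⁰)²) = 5760 W m⁻².
From T_eq⁴ = S(1−A)/(4σ): 1−A = 4σT_eq⁴/S.
1−A = 4 × 5.67×10⁻⁸ × (246)⁴ / 5760 = 0.144.

A ≈ 0.86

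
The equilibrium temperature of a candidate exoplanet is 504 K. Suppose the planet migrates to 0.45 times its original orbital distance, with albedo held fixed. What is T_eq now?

T_eq ∝ L^(1/4) · d^(−1/2).
T′ = 504 / 0.45^(1/2) = 751 K.

T_eq ≈ 751 K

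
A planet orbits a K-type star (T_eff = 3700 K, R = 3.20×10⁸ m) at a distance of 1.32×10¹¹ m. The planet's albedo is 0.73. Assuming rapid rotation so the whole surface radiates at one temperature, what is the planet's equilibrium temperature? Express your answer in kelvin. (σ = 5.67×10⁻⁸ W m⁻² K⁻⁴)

L = 4πR_⋆²σT_⋆⁴ = 4π(3.20×10⁸)² × 5.67×10⁻⁸ × (3700)⁴ = 1.37×10²⁵ W.
S = L/(4πd²) = 62.5 W m⁻².
Energy balance: absorbed = emitted ⇒ πR²·S(1−A) = 4πR²·σT_eq⁴, so T_eq⁴ = S(1−A)/(4σ).
T_eq = [62.5 × 0.27 / (4 × 5.67×10⁻⁸)]^(1/4) = (7.43×10⁷)^(1/4) = 92.9 K.

T_eq ≈ 92.9 K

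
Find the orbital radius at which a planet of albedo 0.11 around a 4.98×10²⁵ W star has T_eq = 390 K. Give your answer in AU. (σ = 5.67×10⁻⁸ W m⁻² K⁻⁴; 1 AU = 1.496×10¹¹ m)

From T_eq⁴ = L(1−A)/(16πσd²): d = √[L(1−A)/(16πσT_eq⁴)].
d = √[4.98×10²⁵ × 0.89 / (16π × 5.67×10⁻⁸ × (390)⁴)] = 2.59×10¹⁰ m = 0.173 AU.

d ≈ 0.173 AU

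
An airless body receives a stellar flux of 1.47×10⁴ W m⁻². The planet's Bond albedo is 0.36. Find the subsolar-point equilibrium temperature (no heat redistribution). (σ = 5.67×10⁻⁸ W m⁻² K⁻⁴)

At the subsolar point the surface absorbs S(1−A) and emits σT⁴ per unit area — no factor of 4, since only the local patch is in balance.
T = [1.47×10⁴ × 0.64 / 5.67×10⁻⁸]^(1/4) = (1.66×10¹¹)^(1/4) = 638 K.

T_ss ≈ 638 K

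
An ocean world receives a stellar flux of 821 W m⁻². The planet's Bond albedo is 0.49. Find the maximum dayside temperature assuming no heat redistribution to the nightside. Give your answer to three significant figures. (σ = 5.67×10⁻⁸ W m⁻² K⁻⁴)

T_ss ≈ 293 K

With no redistribution each surface element balances locally: S(1−A) = σT⁴.
T = [821 × 0.51 / 5.67×10⁻⁸]^(1/4) = (7.38×10⁹)^(1/4) = 293 K.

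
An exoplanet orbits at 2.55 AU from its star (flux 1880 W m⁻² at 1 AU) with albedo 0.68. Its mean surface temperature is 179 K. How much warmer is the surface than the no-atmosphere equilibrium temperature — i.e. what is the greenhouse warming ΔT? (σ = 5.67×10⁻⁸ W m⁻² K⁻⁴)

ΔT ≈ 36.9 K

S = 1880/2.55² = 289.1 W m⁻².
T_eq = [S(1−A)/(4σ)]^(1/4) = [289.1×0.32/(4×5.67×10⁻⁸)]^(1/4) = 142.1 K.
ΔT = T_surf − T_eq = 179 − 142.1.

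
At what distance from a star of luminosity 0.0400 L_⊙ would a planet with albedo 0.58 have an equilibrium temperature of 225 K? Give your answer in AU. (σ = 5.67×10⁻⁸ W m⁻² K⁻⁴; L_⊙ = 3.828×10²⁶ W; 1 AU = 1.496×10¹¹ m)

L = 0.0400 × 3.828×10²⁶ = 1.53×10²⁵ W.
From T_eq⁴ = L(1−A)/(16πσd²): d = √[L(1−A)/(16πσT_eq⁴)].
d = √[1.53×10²⁵ × 0.42 / (16π × 5.67×10⁻⁸ × (225)⁴)] = 2.97×10¹⁰ m = 0.198 AU.

d ≈ 0.198 AU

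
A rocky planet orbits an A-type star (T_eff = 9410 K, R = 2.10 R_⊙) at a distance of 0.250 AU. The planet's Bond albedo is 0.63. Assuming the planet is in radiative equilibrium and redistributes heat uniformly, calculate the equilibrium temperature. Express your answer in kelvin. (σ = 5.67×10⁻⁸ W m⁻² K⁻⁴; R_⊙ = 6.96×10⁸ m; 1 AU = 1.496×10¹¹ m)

R_⋆ = 2.10 × 6.96×10⁸ = 1.46×10⁹ m.
d = 0.250 AU = 3.74×10¹⁰ m.
L = 4πR_⋆²σT_⋆⁴ = 4π(1.46×10⁹)² × 5.67×10⁻⁸ × (9410)⁴ = 1.19×10²⁸ W.
S = L/(4πd²) = 6.79×10⁵ W m⁻².
Energy balance: absorbed = emitted ⇒ πR²·S(1−A) = 4πR²·σT_eq⁴, so T_eq⁴ = S(1−A)/(4σ).
T_eq = [6.79×10⁵ × 0.37 / (4 × 5.67×10⁻⁸)]^(1/4) = (1.11×10¹²)^(1/4) = 1030 K.

T_eq ≈ 1030 K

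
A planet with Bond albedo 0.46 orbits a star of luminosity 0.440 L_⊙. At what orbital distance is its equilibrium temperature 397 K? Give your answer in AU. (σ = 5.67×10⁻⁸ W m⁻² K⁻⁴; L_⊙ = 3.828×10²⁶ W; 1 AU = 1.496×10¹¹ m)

L = 0.440 × 3.828×10²⁶ = 1.68×10²⁶ W.
From T_eq⁴ = L(1−A)/(16πσd²): d = √[L(1−A)/(16πσT_eq⁴)].
d = √[1.68×10²⁶ × 0.54 / (16π × 5.67×10⁻⁸ × (397)⁴)] = 3.58×10¹⁰ m = 0.240 AU.

d ≈ 0.240 AU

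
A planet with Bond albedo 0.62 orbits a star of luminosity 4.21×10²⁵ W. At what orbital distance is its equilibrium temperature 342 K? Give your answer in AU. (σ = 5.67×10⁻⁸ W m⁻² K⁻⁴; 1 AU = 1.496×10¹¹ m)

d ≈ 0.135 AU

From T_eq⁴ = L(1−A)/(16πσd²): d = √[L(1−A)/(16πσT_eq⁴)].
d = √[4.21×10²⁵ × 0.38 / (16π × 5.67×10⁻⁸ × (342)⁴)] = 2.03×10¹⁰ m = 0.135 AU.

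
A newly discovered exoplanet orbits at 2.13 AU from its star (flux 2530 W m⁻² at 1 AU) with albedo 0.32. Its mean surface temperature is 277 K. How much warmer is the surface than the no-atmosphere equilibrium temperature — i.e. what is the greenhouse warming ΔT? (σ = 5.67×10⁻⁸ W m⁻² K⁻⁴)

ΔT ≈ 74.8 K

S = 2530/2.13² = 557.6 W m⁻².
T_eq = [S(1−A)/(4σ)]^(1/4) = [557.6×0.68/(4×5.67×10⁻⁸)]^(1/4) = 202.2 K.
ΔT = T_surf − T_eq = 277 − 202.2.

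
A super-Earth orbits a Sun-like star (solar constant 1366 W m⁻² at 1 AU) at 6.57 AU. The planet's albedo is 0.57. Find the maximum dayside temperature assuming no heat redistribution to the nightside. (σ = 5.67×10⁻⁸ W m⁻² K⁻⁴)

Flux at 6.57 AU: S = 1366/6.57² = 31.6 W m⁻².
With no redistribution each surface element balances locally: S(1−A) = σT⁴.
T = [31.6 × 0.43 / 5.67×10⁻⁸]^(1/4) = (2.40×10⁸)^(1/4) = 124 K.

T_ss ≈ 124 K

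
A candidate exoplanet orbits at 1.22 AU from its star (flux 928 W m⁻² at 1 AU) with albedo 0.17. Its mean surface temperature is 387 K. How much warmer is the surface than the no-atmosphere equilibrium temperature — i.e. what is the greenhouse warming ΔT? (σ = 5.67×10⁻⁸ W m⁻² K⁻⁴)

S = 928/1.22² = 623.5 W m⁻².
T_eq = [S(1−A)/(4σ)]^(1/4) = [623.5×0.83/(4×5.67×10⁻⁸)]^(1/4) = 218.6 K.
ΔT = T_surf − T_eq = 387 − 218.6.

ΔT ≈ 168.4 K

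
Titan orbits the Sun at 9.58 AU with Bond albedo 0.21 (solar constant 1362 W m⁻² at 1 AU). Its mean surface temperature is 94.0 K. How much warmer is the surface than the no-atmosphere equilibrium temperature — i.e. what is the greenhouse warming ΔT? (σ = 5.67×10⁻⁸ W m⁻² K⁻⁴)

ΔT ≈ 9.2 K

S = 1362/9.58² = 14.84 W m⁻².
T_eq = [S(1−A)/(4σ)]^(1/4) = [14.84×0.79/(4×5.67×10⁻⁸)]^(1/4) = 84.8 K.
ΔT = T_surf − T_eq = 94 − 84.8.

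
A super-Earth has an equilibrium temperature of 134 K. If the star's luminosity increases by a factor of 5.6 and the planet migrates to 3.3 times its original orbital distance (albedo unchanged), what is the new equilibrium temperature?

T_eq ≈ 113 K

T_eq ∝ L^(1/4) · d^(−1/2).
T′ = 134 × 5.6^(1/4) / 3.3^(1/2) = 113 K.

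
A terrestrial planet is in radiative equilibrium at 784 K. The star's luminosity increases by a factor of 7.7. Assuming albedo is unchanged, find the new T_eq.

T_eq ∝ L^(1/4) · d^(−1/2).
T′ = 784 × 7.7^(1/4) = 1310 K.

T_eq ≈ 1310 K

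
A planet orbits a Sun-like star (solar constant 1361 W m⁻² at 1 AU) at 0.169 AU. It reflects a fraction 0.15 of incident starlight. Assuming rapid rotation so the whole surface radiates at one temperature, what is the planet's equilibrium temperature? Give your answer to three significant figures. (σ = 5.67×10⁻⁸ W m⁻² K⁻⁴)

Flux at 0.169 AU: S = 1361/0.169² = 4.77×10⁴ W m⁻².
Energy balance: absorbed = emitted ⇒ πR²·S(1−A) = 4πR²·σT_eq⁴, so T_eq⁴ = S(1−A)/(4σ).
T_eq = [4.77×10⁴ × 0.85 / (4 × 5.67×10⁻⁸)]^(1/4) = (1.79×10¹¹)^(1/4) = 650 K.

T_eq ≈ 650 K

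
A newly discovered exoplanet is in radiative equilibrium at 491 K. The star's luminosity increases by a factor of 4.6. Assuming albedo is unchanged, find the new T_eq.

T_eq ∝ L^(1/4) · d^(−1/2).
T′ = 491 × 4.6^(1/4) = 719 K.

T_eq ≈ 719 K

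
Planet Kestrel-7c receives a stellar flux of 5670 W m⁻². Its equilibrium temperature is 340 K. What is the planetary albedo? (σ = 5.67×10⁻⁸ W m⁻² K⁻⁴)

From T_eq⁴ = S(1−A)/(4σ): 1−A = 4σT_eq⁴/S.
1−A = 4 × 5.67×10⁻⁸ × (340)⁴ / 5670 = 0.535.

A ≈ 0.47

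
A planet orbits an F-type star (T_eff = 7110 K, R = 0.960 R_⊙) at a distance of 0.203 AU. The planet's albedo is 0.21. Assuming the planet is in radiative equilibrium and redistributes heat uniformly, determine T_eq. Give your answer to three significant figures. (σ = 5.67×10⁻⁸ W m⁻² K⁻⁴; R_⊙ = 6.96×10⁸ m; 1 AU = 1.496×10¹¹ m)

T_eq ≈ 703 K

R_⋆ = 0.960 × 6.96×10⁸ = 6.68×10⁸ m.
d = 0.203 AU = 3.04×10¹⁰ m.
L = 4πR_⋆²σT_⋆⁴ = 4π(6.68×10⁸)² × 5.67×10⁻⁸ × (7110)⁴ = 8.13×10²⁶ W.
S = L/(4πd²) = 7.01×10⁴ W m⁻².
Energy balance: absorbed = emitted ⇒ πR²·S(1−A) = 4πR²·σT_eq⁴, so T_eq⁴ = S(1−A)/(4σ).
T_eq = [7.01×10⁴ × 0.79 / (4 × 5.67×10⁻⁸)]^(1/4) = (2.44×10¹¹)^(1/4) = 703 K.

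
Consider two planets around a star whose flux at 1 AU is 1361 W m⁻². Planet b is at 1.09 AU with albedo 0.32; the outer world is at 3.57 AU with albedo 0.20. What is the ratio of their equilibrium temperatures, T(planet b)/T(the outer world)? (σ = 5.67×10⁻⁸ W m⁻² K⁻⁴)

T₁/T₂ ≈ 1.738

T_eq = [S₀(1−A)/(4σd²)]^(1/4), so T ∝ (1−A)^(1/4) / √d.
T₁ = [1361×0.68/(4×5.67×10⁻⁸×1.09²)]^(1/4) = 242.08 K.
T₂ = [1361×0.80/(4×5.67×10⁻⁸×3.57²)]^(1/4) = 139.31 K.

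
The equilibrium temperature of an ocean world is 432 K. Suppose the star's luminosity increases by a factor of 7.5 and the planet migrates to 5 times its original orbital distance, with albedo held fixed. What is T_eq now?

T_eq ≈ 320 K

T_eq ∝ L^(1/4) · d^(−1/2).
T′ = 432 × 7.5^(1/4) / 5^(1/2) = 320 K.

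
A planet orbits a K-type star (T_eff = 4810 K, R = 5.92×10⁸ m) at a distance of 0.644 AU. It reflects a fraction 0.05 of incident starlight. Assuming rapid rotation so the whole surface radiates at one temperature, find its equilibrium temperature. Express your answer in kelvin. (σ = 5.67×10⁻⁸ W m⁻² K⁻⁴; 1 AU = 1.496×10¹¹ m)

T_eq ≈ 263 K

d = 0.644 AU = 9.63×10¹⁰ m.
L = 4πR_⋆²σT_⋆⁴ = 4π(5.92×10⁸)² × 5.67×10⁻⁸ × (4810)⁴ = 1.34×10²⁶ W.
S = L/(4πd²) = 1150 W m⁻².
Energy balance: absorbed = emitted ⇒ πR²·S(1−A) = 4πR²·σT_eq⁴, so T_eq⁴ = S(1−A)/(4σ).
T_eq = [1150 × 0.95 / (4 × 5.67×10⁻⁸)]^(1/4) = (4.80×10⁹)^(1/4) = 263 K.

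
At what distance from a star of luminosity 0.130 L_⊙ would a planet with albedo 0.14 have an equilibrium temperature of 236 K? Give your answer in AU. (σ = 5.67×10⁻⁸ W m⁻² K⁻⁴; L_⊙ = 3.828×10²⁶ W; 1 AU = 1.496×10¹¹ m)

L = 0.130 × 3.828×10²⁶ = 4.98×10²⁵ W.
From T_eq⁴ = L(1−A)/(16πσd²): d = √[L(1−A)/(16πσT_eq⁴)].
d = √[4.98×10²⁵ × 0.86 / (16π × 5.67×10⁻⁸ × (236)⁴)] = 6.96×10¹⁰ m = 0.465 AU.

d ≈ 0.465 AU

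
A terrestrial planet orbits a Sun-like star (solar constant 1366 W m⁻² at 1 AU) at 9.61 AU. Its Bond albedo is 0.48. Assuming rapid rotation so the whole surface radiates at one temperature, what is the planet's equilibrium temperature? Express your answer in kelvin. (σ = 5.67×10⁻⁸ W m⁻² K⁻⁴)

Flux at 9.61 AU: S = 1366/9.61² = 14.8 W m⁻².
Energy balance: absorbed = emitted ⇒ πR²·S(1−A) = 4πR²·σT_eq⁴, so T_eq⁴ = S(1−A)/(4σ).
T_eq = [14.8 × 0.52 / (4 × 5.67×10⁻⁸)]^(1/4) = (3.39×10⁷)^(1/4) = 76.3 K.

T_eq ≈ 76.3 K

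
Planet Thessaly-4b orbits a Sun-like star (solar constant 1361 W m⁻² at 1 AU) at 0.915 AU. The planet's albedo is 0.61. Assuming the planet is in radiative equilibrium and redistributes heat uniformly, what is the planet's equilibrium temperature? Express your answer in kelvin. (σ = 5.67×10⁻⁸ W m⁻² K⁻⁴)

T_eq ≈ 230 K

Flux at 0.915 AU: S = 1361/0.915² = 1630 W m⁻².
Energy balance: absorbed = emitted ⇒ πR²·S(1−A) = 4πR²·σT_eq⁴, so T_eq⁴ = S(1−A)/(4σ).
T_eq = [1630 × 0.39 / (4 × 5.67×10⁻⁸)]^(1/4) = (2.80×10⁹)^(1/4) = 230 K.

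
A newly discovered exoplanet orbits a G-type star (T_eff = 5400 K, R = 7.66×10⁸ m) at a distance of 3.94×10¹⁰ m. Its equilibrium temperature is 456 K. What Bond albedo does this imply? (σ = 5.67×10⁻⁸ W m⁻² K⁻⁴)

L = 4πR_⋆²σT_⋆⁴ = 4π(7.66×10⁸)² × 5.67×10⁻⁸ × (5400)⁴ = 3.55×10²⁶ W.
S = L/(4πd²) = 1.82×10⁴ W m⁻².
From T_eq⁴ = S(1−A)/(4σ): 1−A = 4σT_eq⁴/S.
1−A = 4 × 5.67×10⁻⁸ × (456)⁴ / 1.82×10⁴ = 0.538.

A ≈ 0.46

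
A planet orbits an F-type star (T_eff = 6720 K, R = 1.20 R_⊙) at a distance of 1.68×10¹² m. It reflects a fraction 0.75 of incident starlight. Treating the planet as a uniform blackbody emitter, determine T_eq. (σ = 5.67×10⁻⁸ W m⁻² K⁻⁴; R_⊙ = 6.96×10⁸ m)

T_eq ≈ 74.9 K

R_⋆ = 1.20 × 6.96×10⁸ = 8.35×10⁸ m.
L = 4πR_⋆²σT_⋆⁴ = 4π(8.35×10⁸)² × 5.67×10⁻⁸ × (6720)⁴ = 1.01×10²⁷ W.
S = L/(4πd²) = 28.6 W m⁻².
Energy balance: absorbed = emitted ⇒ πR²·S(1−A) = 4πR²·σT_eq⁴, so T_eq⁴ = S(1−A)/(4σ).
T_eq = [28.6 × 0.25 / (4 × 5.67×10⁻⁸)]^(1/4) = (3.15×10⁷)^(1/4) = 74.9 K.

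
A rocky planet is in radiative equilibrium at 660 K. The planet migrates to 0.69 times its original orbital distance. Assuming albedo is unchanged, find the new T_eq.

T_eq ∝ L^(1/4) · d^(−1/2).
T′ = 660 / 0.69^(1/2) = 795 K.

T_eq ≈ 795 K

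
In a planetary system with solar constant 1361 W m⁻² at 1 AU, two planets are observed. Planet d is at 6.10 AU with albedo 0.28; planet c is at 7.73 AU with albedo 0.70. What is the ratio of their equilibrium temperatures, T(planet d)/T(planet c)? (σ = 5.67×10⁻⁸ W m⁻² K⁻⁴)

T_eq = [S₀(1−A)/(4σd²)]^(1/4), so T ∝ (1−A)^(1/4) / √d.
T₁ = [1361×0.72/(4×5.67×10⁻⁸×6.10²)]^(1/4) = 103.81 K.
T₂ = [1361×0.30/(4×5.67×10⁻⁸×7.73²)]^(1/4) = 74.09 K.

T₁/T₂ ≈ 1.401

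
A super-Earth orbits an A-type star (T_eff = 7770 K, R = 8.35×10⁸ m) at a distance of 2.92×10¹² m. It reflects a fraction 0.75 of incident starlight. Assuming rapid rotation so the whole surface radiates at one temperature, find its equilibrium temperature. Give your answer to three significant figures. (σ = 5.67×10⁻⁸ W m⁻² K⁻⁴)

T_eq ≈ 65.7 K

L = 4πR_⋆²σT_⋆⁴ = 4π(8.35×10⁸)² × 5.67×10⁻⁸ × (7770)⁴ = 1.81×10²⁷ W.
S = L/(4πd²) = 16.9 W m⁻².
Energy balance: absorbed = emitted ⇒ πR²·S(1−A) = 4πR²·σT_eq⁴, so T_eq⁴ = S(1−A)/(4σ).
T_eq = [16.9 × 0.25 / (4 × 5.67×10⁻⁸)]^(1/4) = (1.86×10⁷)^(1/4) = 65.7 K.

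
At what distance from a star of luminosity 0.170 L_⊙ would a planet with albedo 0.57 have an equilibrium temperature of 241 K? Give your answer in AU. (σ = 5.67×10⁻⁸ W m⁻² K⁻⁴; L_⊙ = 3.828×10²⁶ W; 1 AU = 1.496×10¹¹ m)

d ≈ 0.361 AU

L = 0.170 × 3.828×10²⁶ = 6.51×10²⁵ W.
From T_eq⁴ = L(1−A)/(16πσd²): d = √[L(1−A)/(16πσT_eq⁴)].
d = √[6.51×10²⁵ × 0.43 / (16π × 5.67×10⁻⁸ × (241)⁴)] = 5.39×10¹⁰ m = 0.361 AU.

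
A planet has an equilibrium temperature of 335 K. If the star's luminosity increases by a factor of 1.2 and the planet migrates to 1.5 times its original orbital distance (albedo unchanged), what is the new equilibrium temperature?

T_eq ∝ L^(1/4) · d^(−1/2).
T′ = 335 × 1.2^(1/4) / 1.5^(1/2) = 286 K.

T_eq ≈ 286 K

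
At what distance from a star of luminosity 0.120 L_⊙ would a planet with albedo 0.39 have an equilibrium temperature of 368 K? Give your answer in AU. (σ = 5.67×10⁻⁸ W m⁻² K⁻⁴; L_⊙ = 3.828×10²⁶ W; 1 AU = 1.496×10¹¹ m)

L = 0.120 × 3.828×10²⁶ = 4.59×10²⁵ W.
From T_eq⁴ = L(1−A)/(16πσd²): d = √[L(1−A)/(16πσT_eq⁴)].
d = √[4.59×10²⁵ × 0.61 / (16π × 5.67×10⁻⁸ × (368)⁴)] = 2.32×10¹⁰ m = 0.155 AU.

d ≈ 0.155 AU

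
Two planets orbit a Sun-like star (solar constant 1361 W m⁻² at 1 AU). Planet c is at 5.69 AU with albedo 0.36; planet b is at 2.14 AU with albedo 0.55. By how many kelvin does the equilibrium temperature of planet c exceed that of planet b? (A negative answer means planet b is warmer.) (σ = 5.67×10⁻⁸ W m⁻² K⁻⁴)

T_eq = [S₀(1−A)/(4σd²)]^(1/4), so T ∝ (1−A)^(1/4) / √d.
T₁ = [1361×0.64/(4×5.67×10⁻⁸×5.69²)]^(1/4) = 104.36 K.
T₂ = [1361×0.45/(4×5.67×10⁻⁸×2.14²)]^(1/4) = 155.83 K.

ΔT ≈ -51.5 K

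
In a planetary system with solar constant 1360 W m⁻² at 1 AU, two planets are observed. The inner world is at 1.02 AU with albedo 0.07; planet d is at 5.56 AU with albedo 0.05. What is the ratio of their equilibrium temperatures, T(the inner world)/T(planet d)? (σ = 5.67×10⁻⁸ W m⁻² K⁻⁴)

T_eq = [S₀(1−A)/(4σd²)]^(1/4), so T ∝ (1−A)^(1/4) / √d.
T₁ = [1360×0.93/(4×5.67×10⁻⁸×1.02²)]^(1/4) = 270.58 K.
T₂ = [1360×0.95/(4×5.67×10⁻⁸×5.56²)]^(1/4) = 116.51 K.

T₁/T₂ ≈ 2.322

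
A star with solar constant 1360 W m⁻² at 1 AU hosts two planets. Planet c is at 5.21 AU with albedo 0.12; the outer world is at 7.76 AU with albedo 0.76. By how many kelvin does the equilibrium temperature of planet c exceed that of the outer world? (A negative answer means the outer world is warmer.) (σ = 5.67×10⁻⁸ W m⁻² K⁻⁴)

ΔT ≈ 48.2 K

T_eq = [S₀(1−A)/(4σd²)]^(1/4), so T ∝ (1−A)^(1/4) / √d.
T₁ = [1360×0.88/(4×5.67×10⁻⁸×5.21²)]^(1/4) = 118.08 K.
T₂ = [1360×0.24/(4×5.67×10⁻⁸×7.76²)]^(1/4) = 69.92 K.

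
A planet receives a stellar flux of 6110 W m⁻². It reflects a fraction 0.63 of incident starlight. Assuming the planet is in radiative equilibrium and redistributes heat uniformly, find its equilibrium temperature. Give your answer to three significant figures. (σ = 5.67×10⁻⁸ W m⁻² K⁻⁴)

T_eq ≈ 316 K

Energy balance: absorbed = emitted ⇒ πR²·S(1−A) = 4πR²·σT_eq⁴, so T_eq⁴ = S(1−A)/(4σ).
T_eq = [6110 × 0.37 / (4 × 5.67×10⁻⁸)]^(1/4) = (9.97×10⁹)^(1/4) = 316 K.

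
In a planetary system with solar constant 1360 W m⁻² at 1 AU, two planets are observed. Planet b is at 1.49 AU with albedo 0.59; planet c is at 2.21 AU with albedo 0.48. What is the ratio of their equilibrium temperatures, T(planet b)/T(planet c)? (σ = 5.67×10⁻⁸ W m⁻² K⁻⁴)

T₁/T₂ ≈ 1.148

T_eq = [S₀(1−A)/(4σd²)]^(1/4), so T ∝ (1−A)^(1/4) / √d.
T₁ = [1360×0.41/(4×5.67×10⁻⁸×1.49²)]^(1/4) = 182.42 K.
T₂ = [1360×0.52/(4×5.67×10⁻⁸×2.21²)]^(1/4) = 158.96 K.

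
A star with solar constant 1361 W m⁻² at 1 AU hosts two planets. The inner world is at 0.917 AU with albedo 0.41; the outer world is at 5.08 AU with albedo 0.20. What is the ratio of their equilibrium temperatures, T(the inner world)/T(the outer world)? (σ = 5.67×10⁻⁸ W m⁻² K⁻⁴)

T₁/T₂ ≈ 2.181

T_eq = [S₀(1−A)/(4σd²)]^(1/4), so T ∝ (1−A)^(1/4) / √d.
T₁ = [1361×0.59/(4×5.67×10⁻⁸×0.917²)]^(1/4) = 254.73 K.
T₂ = [1361×0.80/(4×5.67×10⁻⁸×5.08²)]^(1/4) = 116.79 K.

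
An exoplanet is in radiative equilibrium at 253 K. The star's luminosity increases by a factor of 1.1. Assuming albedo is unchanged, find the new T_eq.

T_eq ≈ 259 K

T_eq ∝ L^(1/4) · d^(−1/2).
T′ = 253 × 1.1^(1/4) = 259 K.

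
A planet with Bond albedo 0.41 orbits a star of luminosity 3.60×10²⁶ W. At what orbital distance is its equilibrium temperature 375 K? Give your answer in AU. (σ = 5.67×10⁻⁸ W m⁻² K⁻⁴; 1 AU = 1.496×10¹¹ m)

From T_eq⁴ = L(1−A)/(16πσd²): d = √[L(1−A)/(16πσT_eq⁴)].
d = √[3.60×10²⁶ × 0.59 / (16π × 5.67×10⁻⁸ × (375)⁴)] = 6.14×10¹⁰ m = 0.410 AU.

d ≈ 0.410 AU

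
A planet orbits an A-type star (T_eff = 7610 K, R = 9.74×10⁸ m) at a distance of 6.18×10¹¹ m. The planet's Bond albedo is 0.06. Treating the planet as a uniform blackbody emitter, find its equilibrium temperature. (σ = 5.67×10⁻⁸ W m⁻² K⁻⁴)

L = 4πR_⋆²σT_⋆⁴ = 4π(9.74×10⁸)² × 5.67×10⁻⁸ × (7610)⁴ = 2.27×10²⁷ W.
S = L/(4πd²) = 472 W m⁻².
Energy balance: absorbed = emitted ⇒ πR²·S(1−A) = 4πR²·σT_eq⁴, so T_eq⁴ = S(1−A)/(4σ).
T_eq = [472 × 0.94 / (4 × 5.67×10⁻⁸)]^(1/4) = (1.96×10⁹)^(1/4) = 210 K.

T_eq ≈ 210 K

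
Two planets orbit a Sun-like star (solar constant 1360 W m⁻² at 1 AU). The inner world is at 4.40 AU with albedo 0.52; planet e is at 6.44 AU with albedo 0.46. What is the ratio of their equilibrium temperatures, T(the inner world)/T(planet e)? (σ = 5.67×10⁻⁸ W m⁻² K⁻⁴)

T_eq = [S₀(1−A)/(4σd²)]^(1/4), so T ∝ (1−A)^(1/4) / √d.
T₁ = [1360×0.48/(4×5.67×10⁻⁸×4.40²)]^(1/4) = 110.42 K.
T₂ = [1360×0.54/(4×5.67×10⁻⁸×6.44²)]^(1/4) = 94.00 K.

T₁/T₂ ≈ 1.175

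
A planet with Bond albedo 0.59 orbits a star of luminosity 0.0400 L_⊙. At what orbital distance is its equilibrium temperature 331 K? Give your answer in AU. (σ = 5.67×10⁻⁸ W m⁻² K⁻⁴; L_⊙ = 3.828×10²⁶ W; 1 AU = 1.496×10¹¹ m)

d ≈ 0.0906 AU

L = 0.0400 × 3.828×10²⁶ = 1.53×10²⁵ W.
From T_eq⁴ = L(1−A)/(16πσd²): d = √[L(1−A)/(16πσT_eq⁴)].
d = √[1.53×10²⁵ × 0.41 / (16π × 5.67×10⁻⁸ × (331)⁴)] = 1.35×10¹⁰ m = 0.0906 AU.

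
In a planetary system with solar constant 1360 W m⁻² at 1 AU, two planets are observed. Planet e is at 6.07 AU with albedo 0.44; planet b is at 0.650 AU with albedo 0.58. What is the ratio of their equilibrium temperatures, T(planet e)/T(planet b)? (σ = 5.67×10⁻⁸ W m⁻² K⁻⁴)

T₁/T₂ ≈ 0.352

T_eq = [S₀(1−A)/(4σd²)]^(1/4), so T ∝ (1−A)^(1/4) / √d.
T₁ = [1360×0.56/(4×5.67×10⁻⁸×6.07²)]^(1/4) = 97.71 K.
T₂ = [1360×0.42/(4×5.67×10⁻⁸×0.650²)]^(1/4) = 277.86 K.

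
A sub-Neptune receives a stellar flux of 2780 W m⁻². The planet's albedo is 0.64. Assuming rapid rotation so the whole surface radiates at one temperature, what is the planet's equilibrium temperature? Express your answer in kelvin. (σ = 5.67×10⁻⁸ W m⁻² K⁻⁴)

T_eq ≈ 258 K

Energy balance: absorbed = emitted ⇒ πR²·S(1−A) = 4πR²·σT_eq⁴, so T_eq⁴ = S(1−A)/(4σ).
T_eq = [2780 × 0.36 / (4 × 5.67×10⁻⁸)]^(1/4) = (4.41×10⁹)^(1/4) = 258 K.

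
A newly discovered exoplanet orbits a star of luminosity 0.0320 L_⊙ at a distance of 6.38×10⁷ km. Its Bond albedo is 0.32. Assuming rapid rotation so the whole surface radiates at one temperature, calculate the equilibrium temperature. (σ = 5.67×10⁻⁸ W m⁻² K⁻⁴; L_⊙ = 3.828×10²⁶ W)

d = 6.38×10⁷ km = 6.38×10¹⁰ m.
L = 0.0320 × 3.828×10²⁶ = 1.22×10²⁵ W.
Flux: S = L/(4πd²) = 1.22×10²⁵/(4π×(6.38×10¹⁰)²) = 239 W m⁻².
Energy balance: absorbed = emitted ⇒ πR²·S(1−A) = 4πR²·σT_eq⁴, so T_eq⁴ = S(1−A)/(4σ).
T_eq = [239 × 0.68 / (4 × 5.67×10⁻⁸)]^(1/4) = (7.18×10⁸)^(1/4) = 164 K.

T_eq ≈ 164 K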